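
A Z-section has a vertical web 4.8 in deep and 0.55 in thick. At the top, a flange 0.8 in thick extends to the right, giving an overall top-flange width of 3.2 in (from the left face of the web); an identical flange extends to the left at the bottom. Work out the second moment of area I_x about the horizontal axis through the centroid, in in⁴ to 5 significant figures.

Break the section into simple shapes (no overlaps), measuring from the bottom-left corner of the bounding box.
Web: 0.55 × 4.8, A = 2.64 in², y = 2.4 in, Ī = 5.0688 in⁴.
Top flange (beyond web): 2.65 × 0.8, A = 2.12 in², y = 4.4 in, Ī = 0.1130667 in⁴.
Bottom flange (beyond web): 2.65 × 0.8, A = 2.12 in², y = 0.4 in, Ī = 0.1130667 in⁴.
Centroid: ȳ = ΣA·y / ΣA = 2.4 in.
Transfer each piece to the horizontal axis through the centroid using Ī + A·d² with d = y − 2.4:
  web: d = 0 in → contributes +5.0688 in⁴
  top flange (beyond web): d = 2 in → contributes +8.593067 in⁴
  bottom flange (beyond web): d = -2 in → contributes +8.593067 in⁴
Total I = 22.25493 in⁴.

I_x ≈ 22.255 in⁴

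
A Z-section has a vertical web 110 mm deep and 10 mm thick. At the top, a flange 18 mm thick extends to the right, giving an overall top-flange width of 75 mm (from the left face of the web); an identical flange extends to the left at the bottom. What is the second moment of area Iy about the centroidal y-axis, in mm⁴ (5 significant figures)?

Iy ≈ 4.1237 × 10⁶ mm⁴

Decompose the section into non-overlapping parts with the origin at the bottom-left of its bounding rectangle.
Web: 10 × 110, A = 1 100 mm², x = 70 mm, Ī = 9166.667 mm⁴.
Top flange (beyond web): 65 × 18, A = 1 170 mm², x = 107.5 mm, Ī = 411937.5 mm⁴.
Bottom flange (beyond web): 65 × 18, A = 1 170 mm², x = 32.5 mm, Ī = 411937.5 mm⁴.
Centroid: x̄ = ΣA·x / ΣA = 70 mm.
Transfer each piece to the centroidal y-axis using Ī + A·d² with d = x − 70:
  web: d = 0 mm → contributes +9166.667 mm⁴
  top flange (beyond web): d = 37.5 mm → contributes +2 057 250 mm⁴
  bottom flange (beyond web): d = -37.5 mm → contributes +2 057 250 mm⁴
Total I = 4 123 667 mm⁴.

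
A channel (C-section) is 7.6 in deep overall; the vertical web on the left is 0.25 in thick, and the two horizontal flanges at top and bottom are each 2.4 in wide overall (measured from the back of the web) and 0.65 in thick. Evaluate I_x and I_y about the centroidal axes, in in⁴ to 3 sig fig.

I_x ≈ 43.0 in⁴, I_y ≈ 2.72 in⁴

Split into non-overlapping primitives; take the origin at the lower-left of the bounding box.
Web: 0.25 × 7.6, A = 1.9 in², y = 3.8 in, Ī = 9.1453 in⁴.
Top flange (beyond web): 2.15 × 0.65, A = 1.3975 in², y = 7.275 in, Ī = 0.049204 in⁴.
Bottom flange (beyond web): 2.15 × 0.65, A = 1.3975 in², y = 0.325 in, Ī = 0.049204 in⁴.
By symmetry the centroid is at mid-height, ȳ = 3.8 in.
Transfer each piece to the centroidal x-axis using Ī + A·d² with d = y − 3.8:
  web: d = 0 in → contributes +9.1453 in⁴
  top flange (beyond web): d = 3.475 in → contributes +16.925 in⁴
  bottom flange (beyond web): d = -3.475 in → contributes +16.925 in⁴
Total I = 42.995 in⁴.
For the y-axis: x̄ = 0.83938 in.
Repeating about the centroidal y-axis gives I_y = 2.7153 in⁴.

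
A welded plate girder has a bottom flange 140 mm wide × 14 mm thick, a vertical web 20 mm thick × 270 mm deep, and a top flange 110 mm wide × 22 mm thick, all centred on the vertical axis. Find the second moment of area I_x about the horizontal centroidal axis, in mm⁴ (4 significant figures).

I_x ≈ 1.235 × 10⁸ mm⁴

Split into non-overlapping primitives; take the origin at the lower-left of the bounding box.
Bottom plate: 140 × 14, A = 1 960 mm², y = 7 mm, Ī = 32013.3 mm⁴.
Web plate: 20 × 270, A = 5 400 mm², y = 149 mm, Ī = 32 805 000 mm⁴.
Top plate: 110 × 22, A = 2 420 mm², y = 295 mm, Ī = 97606.7 mm⁴.
Centroid: ȳ = ΣA·y / ΣA = 156.669 mm.
Transfer each piece to the horizontal centroidal axis using Ī + A·d² with d = y − 156.669:
  bottom plate: d = -149.669 mm → contributes +43 937 431 mm⁴
  web plate: d = -7.66871 mm → contributes +33 122 569 mm⁴
  top plate: d = 138.331 mm → contributes +46 405 626 mm⁴
Total I = 123 465 627 mm⁴.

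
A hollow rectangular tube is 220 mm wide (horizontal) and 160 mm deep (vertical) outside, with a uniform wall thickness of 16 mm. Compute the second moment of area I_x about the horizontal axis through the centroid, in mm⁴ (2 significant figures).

Break the section into simple shapes (no overlaps), measuring from the bottom-left corner of the bounding box.
Outer rectangle: 220 × 160, A = 35 200 mm², y = 80 mm, Ī = 75 093 333 mm⁴.
Inner void (subtracted): 188 × 128, A = 24 064 mm², y = 80 mm, Ī = 32 855 381 mm⁴.
By symmetry the centroid is at mid-height, ȳ = 80 mm.
All pieces are centred on the horizontal axis through the centroid, so I = ΣĪ (holes subtracted) = 42 237 952 mm⁴.

I_x ≈ 4.2 × 10⁷ mm⁴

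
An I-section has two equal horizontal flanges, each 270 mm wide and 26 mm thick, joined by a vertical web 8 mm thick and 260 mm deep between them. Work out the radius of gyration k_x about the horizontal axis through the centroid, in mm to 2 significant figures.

Split into non-overlapping primitives; take the origin at the lower-left of the bounding box.
Bottom flange: 270 × 26, A = 7 020 mm², y = 13 mm, Ī = 395 460 mm⁴.
Web: 8 × 260, A = 2 080 mm², y = 156 mm, Ī = 11 717 333 mm⁴.
Top flange: 270 × 26, A = 7 020 mm², y = 299 mm, Ī = 395 460 mm⁴.
By symmetry the centroid is at mid-height, ȳ = 156 mm.
Transfer each piece to the horizontal axis through the centroid using Ī + A·d² with d = y − 156:
  bottom flange: d = -143 mm → contributes +143 947 440 mm⁴
  web: d = 0 mm → contributes +11 717 333 mm⁴
  top flange: d = 143 mm → contributes +143 947 440 mm⁴
Total I = 299 612 213 mm⁴.
Radius of gyration: k = √(I/A) = √(299 612 213 / 16 120) = 136.3 mm.

k_x ≈ 140 mm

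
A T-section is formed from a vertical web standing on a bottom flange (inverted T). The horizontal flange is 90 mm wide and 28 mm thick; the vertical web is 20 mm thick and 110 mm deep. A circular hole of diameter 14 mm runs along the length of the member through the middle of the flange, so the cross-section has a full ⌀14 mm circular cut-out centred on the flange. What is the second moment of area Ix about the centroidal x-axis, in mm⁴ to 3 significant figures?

Ix ≈ 7.81 × 10⁶ mm⁴

Split into non-overlapping primitives; take the origin at the lower-left of the bounding box.
Flange: 90 × 28, A = 2 520 mm², y = 14 mm, Ī = 164 640 mm⁴.
Web: 20 × 110, A = 2 200 mm², y = 83 mm, Ī = 2 218 333 mm⁴.
Hole (subtracted): ⌀14, A = 153.94 mm², y = 14 mm, Ī = 1885.7 mm⁴.
Centroid: ȳ = ΣA·y / ΣA = 47.245 mm.
Transfer each piece to the centroidal x-axis using Ī + A·d² with d = y − 47.245:
  flange: d = -33.245 mm → contributes +2 949 866 mm⁴
  web: d = 35.755 mm → contributes +5 030 814 mm⁴
  hole: d = -33.245 mm → contributes −172 026 mm⁴
Total I = 7 808 654 mm⁴.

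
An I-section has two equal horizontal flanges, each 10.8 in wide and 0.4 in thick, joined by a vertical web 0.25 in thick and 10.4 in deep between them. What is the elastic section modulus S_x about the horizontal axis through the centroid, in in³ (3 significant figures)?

S_x ≈ 49.2 in³

Break the section into simple shapes (no overlaps), measuring from the bottom-left corner of the bounding box.
Bottom flange: 10.8 × 0.4, A = 4.32 in², y = 0.2 in, Ī = 0.0576 in⁴.
Web: 0.25 × 10.4, A = 2.6 in², y = 5.6 in, Ī = 23.435 in⁴.
Top flange: 10.8 × 0.4, A = 4.32 in², y = 11 in, Ī = 0.0576 in⁴.
By symmetry the centroid is at mid-height, ȳ = 5.6 in.
Transfer each piece to the horizontal axis through the centroid using Ī + A·d² with d = y − 5.6:
  bottom flange: d = -5.4 in → contributes +126.03 in⁴
  web: d = 0 in → contributes +23.435 in⁴
  top flange: d = 5.4 in → contributes +126.03 in⁴
Total I = 275.49 in⁴.
Extreme fibre distance c = 5.6 in; S = I/c = 49.195 in³.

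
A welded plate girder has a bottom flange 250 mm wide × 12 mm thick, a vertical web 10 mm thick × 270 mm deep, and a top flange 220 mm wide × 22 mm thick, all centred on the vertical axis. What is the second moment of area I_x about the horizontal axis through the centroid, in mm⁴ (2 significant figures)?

I_x ≈ 1.7 × 10⁸ mm⁴

Break the section into simple shapes (no overlaps), measuring from the bottom-left corner of the bounding box.
Bottom plate: 250 × 12, A = 3 000 mm², y = 6 mm, Ī = 36 000 mm⁴.
Web plate: 10 × 270, A = 2 700 mm², y = 147 mm, Ī = 16 402 500 mm⁴.
Top plate: 220 × 22, A = 4 840 mm², y = 293 mm, Ī = 195 213 mm⁴.
Centroid: ȳ = ΣA·y / ΣA = 173.9 mm.
Transfer each piece to the horizontal axis through the centroid using Ī + A·d² with d = y − 173.9:
  bottom plate: d = -167.9 mm → contributes +84 618 126 mm⁴
  web plate: d = -26.91 mm → contributes +18 357 818 mm⁴
  top plate: d = 119.1 mm → contributes +68 837 225 mm⁴
Total I = 171 813 170 mm⁴.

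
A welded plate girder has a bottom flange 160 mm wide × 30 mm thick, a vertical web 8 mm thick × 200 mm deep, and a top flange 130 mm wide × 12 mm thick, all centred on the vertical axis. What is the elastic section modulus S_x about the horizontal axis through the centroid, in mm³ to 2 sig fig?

Break the section into simple shapes (no overlaps), measuring from the bottom-left corner of the bounding box.
Bottom plate: 160 × 30, A = 4 800 mm², y = 15 mm, Ī = 360 000 mm⁴.
Web plate: 8 × 200, A = 1 600 mm², y = 130 mm, Ī = 5 333 333 mm⁴.
Top plate: 130 × 12, A = 1 560 mm², y = 236 mm, Ī = 18 720 mm⁴.
Centroid: ȳ = ΣA·y / ΣA = 81.43 mm.
Transfer each piece to the horizontal axis through the centroid using Ī + A·d² with d = y − 81.43:
  bottom plate: d = -66.43 mm → contributes +21 540 309 mm⁴
  web plate: d = 48.57 mm → contributes +9 108 250 mm⁴
  top plate: d = 154.6 mm → contributes +37 291 442 mm⁴
Total I = 67 940 001 mm⁴.
Extreme fibre distance c = 160.6 mm; S = I/c = 423 110 mm³.

S_x ≈ 4.2 × 10⁵ mm³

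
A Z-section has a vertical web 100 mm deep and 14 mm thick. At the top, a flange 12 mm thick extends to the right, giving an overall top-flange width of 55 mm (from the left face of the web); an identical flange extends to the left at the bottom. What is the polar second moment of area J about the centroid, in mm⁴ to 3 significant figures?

Break the section into simple shapes (no overlaps), measuring from the bottom-left corner of the bounding box.
Web: 14 × 100, A = 1 400 mm², y = 50 mm, Ī = 1 166 667 mm⁴.
Top flange (beyond web): 41 × 12, A = 492 mm², y = 94 mm, Ī = 5 904 mm⁴.
Bottom flange (beyond web): 41 × 12, A = 492 mm², y = 6 mm, Ī = 5 904 mm⁴.
Centroid: ȳ = ΣA·y / ΣA = 50 mm.
Transfer each piece to the centroidal x-axis using Ī + A·d² with d = y − 50:
  web: d = 0 mm → contributes +1 166 667 mm⁴
  top flange (beyond web): d = 44 mm → contributes +958 416 mm⁴
  bottom flange (beyond web): d = -44 mm → contributes +958 416 mm⁴
Total I = 3 083 499 mm⁴.
For the y-axis: x̄ = 48 mm.
Repeating about the centroidal y-axis gives I_y = 904 859 mm⁴.
Polar second moment: J = I_x + I_y = 3 988 357 mm⁴.

J ≈ 3.99 × 10⁶ mm⁴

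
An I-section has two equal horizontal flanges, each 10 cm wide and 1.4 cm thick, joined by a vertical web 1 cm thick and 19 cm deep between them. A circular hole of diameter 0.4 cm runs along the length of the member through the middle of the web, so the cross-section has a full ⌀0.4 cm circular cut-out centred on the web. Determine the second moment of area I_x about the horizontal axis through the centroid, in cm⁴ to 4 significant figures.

I_x ≈ 3489 cm⁴

Decompose the section into non-overlapping parts with the origin at the bottom-left of its bounding rectangle.
Bottom flange: 10 × 1.4, A = 14 cm², y = 0.7 cm, Ī = 2.28667 cm⁴.
Web: 1 × 19, A = 19 cm², y = 10.9 cm, Ī = 571.583 cm⁴.
Top flange: 10 × 1.4, A = 14 cm², y = 21.1 cm, Ī = 2.28667 cm⁴.
Hole (subtracted): ⌀0.4, A = 0.125664 cm², y = 10.9 cm, Ī = 0.00125664 cm⁴.
By symmetry the centroid is at mid-height, ȳ = 10.9 cm.
Transfer each piece to the horizontal axis through the centroid using Ī + A·d² with d = y − 10.9:
  bottom flange: d = -10.2 cm → contributes +1458.85 cm⁴
  web: d = 0 cm → contributes +571.583 cm⁴
  top flange: d = 10.2 cm → contributes +1458.85 cm⁴
  hole: d = 0 cm → contributes −0.00125664 cm⁴
Total I = 3489.28 cm⁴.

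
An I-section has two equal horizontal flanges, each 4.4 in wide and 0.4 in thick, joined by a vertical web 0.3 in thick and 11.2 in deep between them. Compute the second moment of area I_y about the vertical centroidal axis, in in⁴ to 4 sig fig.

I_y ≈ 5.704 in⁴

Decompose the section into non-overlapping parts with the origin at the bottom-left of its bounding rectangle.
Bottom flange: 4.4 × 0.4, A = 1.76 in², x = 2.2 in, Ī = 2.83947 in⁴.
Web: 0.3 × 11.2, A = 3.36 in², x = 2.2 in, Ī = 0.0252 in⁴.
Top flange: 4.4 × 0.4, A = 1.76 in², x = 2.2 in, Ī = 2.83947 in⁴.
By symmetry the centroid is at mid-width, x̄ = 2.2 in.
All pieces are centred on the vertical centroidal axis, so I = ΣĪ = 5.70413 in⁴.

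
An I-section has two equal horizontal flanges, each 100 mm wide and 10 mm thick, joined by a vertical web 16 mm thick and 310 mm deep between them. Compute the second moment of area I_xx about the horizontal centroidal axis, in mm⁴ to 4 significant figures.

I_xx ≈ 9.094 × 10⁷ mm⁴

Break the section into simple shapes (no overlaps), measuring from the bottom-left corner of the bounding box.
Bottom flange: 100 × 10, A = 1 000 mm², y = 5 mm, Ī = 8333.33 mm⁴.
Web: 16 × 310, A = 4 960 mm², y = 165 mm, Ī = 39 721 333 mm⁴.
Top flange: 100 × 10, A = 1 000 mm², y = 325 mm, Ī = 8333.33 mm⁴.
By symmetry the centroid is at mid-height, ȳ = 165 mm.
Transfer each piece to the horizontal centroidal axis using Ī + A·d² with d = y − 165:
  bottom flange: d = -160 mm → contributes +25 608 333 mm⁴
  web: d = 0 mm → contributes +39 721 333 mm⁴
  top flange: d = 160 mm → contributes +25 608 333 mm⁴
Total I = 90 938 000 mm⁴.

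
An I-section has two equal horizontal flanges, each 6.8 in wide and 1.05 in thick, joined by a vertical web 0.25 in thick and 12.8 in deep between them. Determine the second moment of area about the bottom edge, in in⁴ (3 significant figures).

I_base ≈ 1700 in⁴

Split into non-overlapping primitives; take the origin at the lower-left of the bounding box.
Bottom flange: 6.8 × 1.05, A = 7.14 in², y = 0.525 in, Ī = 0.65599 in⁴.
Web: 0.25 × 12.8, A = 3.2 in², y = 7.45 in, Ī = 43.691 in⁴.
Top flange: 6.8 × 1.05, A = 7.14 in², y = 14.375 in, Ī = 0.65599 in⁴.
Transfer each piece to the bottom edge using Ī + A·d² with d = y − 0:
  bottom flange: d = 0.525 in → contributes +2.624 in⁴
  web: d = 7.45 in → contributes +221.3 in⁴
  top flange: d = 14.375 in → contributes +1476.1 in⁴
Total I = 1 700 in⁴.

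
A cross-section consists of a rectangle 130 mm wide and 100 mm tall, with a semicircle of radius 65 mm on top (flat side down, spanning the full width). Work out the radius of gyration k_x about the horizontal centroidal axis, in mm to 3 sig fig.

k_x ≈ 44.7 mm

Treat the section as a set of non-overlapping primitives; coordinates are from the bounding-box lower-left.
Rectangular body: 130 × 100, A = 13 000 mm², y = 50 mm, Ī = 10 833 333 mm⁴.
Semicircular cap: semicircle r = 65, A = 6636.6 mm², y = 127.59 mm, Ī = 1 959 230 mm⁴.
Centroid: ȳ = ΣA·y / ΣA = 76.222 mm.
Transfer each piece to the horizontal centroidal axis using Ī + A·d² with d = y − 76.222:
  rectangular body: d = -26.222 mm → contributes +19 772 142 mm⁴
  semicircular cap: d = 51.365 mm → contributes +19 468 837 mm⁴
Total I = 39 240 978 mm⁴.
Radius of gyration: k = √(I/A) = √(39 240 978 / 19 637) = 44.703 mm.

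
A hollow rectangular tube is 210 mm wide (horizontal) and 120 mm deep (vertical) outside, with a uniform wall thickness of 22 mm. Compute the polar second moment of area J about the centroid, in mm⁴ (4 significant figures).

Split into non-overlapping primitives; take the origin at the lower-left of the bounding box.
Outer rectangle: 210 × 120, A = 25 200 mm², y = 60 mm, Ī = 30 240 000 mm⁴.
Inner void (subtracted): 166 × 76, A = 12 616 mm², y = 60 mm, Ī = 6 072 501 mm⁴.
By symmetry the centroid is at mid-height, ȳ = 60 mm.
All pieces are centred on the centroidal x-axis, so I = ΣĪ (holes subtracted) = 24 167 499 mm⁴.
Repeating about the centroidal y-axis gives I_y = 63 639 459 mm⁴.
Polar second moment: J = I_x + I_y = 87 806 957 mm⁴.

J ≈ 8.781 × 10⁷ mm⁴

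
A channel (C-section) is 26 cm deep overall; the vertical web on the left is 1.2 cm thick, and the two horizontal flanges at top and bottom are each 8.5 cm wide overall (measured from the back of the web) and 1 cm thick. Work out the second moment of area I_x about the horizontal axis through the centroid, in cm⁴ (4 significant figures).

Treat the section as a set of non-overlapping primitives; coordinates are from the bounding-box lower-left.
Web: 1.2 × 26, A = 31.2 cm², y = 13 cm, Ī = 1757.6 cm⁴.
Top flange (beyond web): 7.3 × 1, A = 7.3 cm², y = 25.5 cm, Ī = 0.608333 cm⁴.
Bottom flange (beyond web): 7.3 × 1, A = 7.3 cm², y = 0.5 cm, Ī = 0.608333 cm⁴.
By symmetry the centroid is at mid-height, ȳ = 13 cm.
Transfer each piece to the horizontal axis through the centroid using Ī + A·d² with d = y − 13:
  web: d = 0 cm → contributes +1757.6 cm⁴
  top flange (beyond web): d = 12.5 cm → contributes +1141.23 cm⁴
  bottom flange (beyond web): d = -12.5 cm → contributes +1141.23 cm⁴
Total I = 4040.07 cm⁴.

I_x ≈ 4040 cm⁴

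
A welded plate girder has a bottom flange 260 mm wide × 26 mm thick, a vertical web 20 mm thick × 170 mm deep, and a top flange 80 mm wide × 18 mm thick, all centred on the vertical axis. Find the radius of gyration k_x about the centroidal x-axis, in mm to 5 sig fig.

Treat the section as a set of non-overlapping primitives; coordinates are from the bounding-box lower-left.
Bottom plate: 260 × 26, A = 6 760 mm², y = 13 mm, Ī = 380813.3 mm⁴.
Web plate: 20 × 170, A = 3 400 mm², y = 111 mm, Ī = 8 188 333 mm⁴.
Top plate: 80 × 18, A = 1 440 mm², y = 205 mm, Ī = 38 880 mm⁴.
Centroid: ȳ = ΣA·y / ΣA = 65.55862 mm.
Transfer each piece to the centroidal x-axis using Ī + A·d² with d = y − 65.55862:
  bottom plate: d = -52.55862 mm → contributes +19 054 696 mm⁴
  web plate: d = 45.44138 mm → contributes +15 209 058 mm⁴
  top plate: d = 139.4414 mm → contributes +28 038 094 mm⁴
Total I = 62 301 847 mm⁴.
Radius of gyration: k = √(I/A) = √(62 301 847 / 11 600) = 73.28608 mm.

k_x ≈ 73.286 mm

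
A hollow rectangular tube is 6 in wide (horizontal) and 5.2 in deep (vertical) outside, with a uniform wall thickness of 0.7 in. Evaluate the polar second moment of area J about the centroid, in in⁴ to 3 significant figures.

J ≈ 112 in⁴

Break the section into simple shapes (no overlaps), measuring from the bottom-left corner of the bounding box.
Outer rectangle: 6 × 5.2, A = 31.2 in², y = 2.6 in, Ī = 70.304 in⁴.
Inner void (subtracted): 4.6 × 3.8, A = 17.48 in², y = 2.6 in, Ī = 21.034 in⁴.
By symmetry the centroid is at mid-height, ȳ = 2.6 in.
All pieces are centred on the centroidal x-axis, so I = ΣĪ (holes subtracted) = 49.27 in⁴.
Repeating about the centroidal y-axis gives I_y = 62.777 in⁴.
Polar second moment: J = I_x + I_y = 112.05 in⁴.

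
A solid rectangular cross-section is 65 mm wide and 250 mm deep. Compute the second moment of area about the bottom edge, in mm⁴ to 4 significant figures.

I_base ≈ 3.385 × 10⁸ mm⁴

The section: 65 × 250, A = 16 250 mm², y = 125 mm, Ī = 84 635 417 mm⁴.
Transfer it to a horizontal axis along the bottom face using Ī + A·d² with d = y − 0:
  the section: d = 125 mm → contributes +338 541 667 mm⁴
Total I = 338 541 667 mm⁴.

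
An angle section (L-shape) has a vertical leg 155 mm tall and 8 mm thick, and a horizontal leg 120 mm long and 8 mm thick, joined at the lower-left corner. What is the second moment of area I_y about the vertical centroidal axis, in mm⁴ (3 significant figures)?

I_y ≈ 2.82 × 10⁶ mm⁴

Split into non-overlapping primitives; take the origin at the lower-left of the bounding box.
Vertical leg: 8 × 155, A = 1 240 mm², x = 4 mm, Ī = 6613.3 mm⁴.
Horizontal leg (remainder): 112 × 8, A = 896 mm², x = 64 mm, Ī = 936 619 mm⁴.
Centroid: x̄ = ΣA·x / ΣA = 29.169 mm.
Transfer each piece to the vertical centroidal axis using Ī + A·d² with d = x − 29.169:
  vertical leg: d = -25.169 mm → contributes +792 098 mm⁴
  horizontal leg (remainder): d = 34.831 mm → contributes +2 023 673 mm⁴
Total I = 2 815 771 mm⁴.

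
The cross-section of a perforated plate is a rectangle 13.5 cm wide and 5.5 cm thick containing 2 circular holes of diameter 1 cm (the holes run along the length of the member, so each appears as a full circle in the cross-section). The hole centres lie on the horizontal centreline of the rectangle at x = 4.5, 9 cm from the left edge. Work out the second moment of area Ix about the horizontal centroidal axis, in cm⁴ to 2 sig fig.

Break the section into simple shapes (no overlaps), measuring from the bottom-left corner of the bounding box.
Plate: 13.5 × 5.5, A = 74.25 cm², y = 2.75 cm, Ī = 187.2 cm⁴.
Hole 1 (subtracted): ⌀1, A = 0.7854 cm², y = 2.75 cm, Ī = 0.04909 cm⁴.
Hole 2 (subtracted): ⌀1, A = 0.7854 cm², y = 2.75 cm, Ī = 0.04909 cm⁴.
By symmetry the centroid is at mid-height, ȳ = 2.75 cm.
All pieces are centred on the horizontal centroidal axis, so I = ΣĪ (holes subtracted) = 187.1 cm⁴.

Ix ≈ 190 cm⁴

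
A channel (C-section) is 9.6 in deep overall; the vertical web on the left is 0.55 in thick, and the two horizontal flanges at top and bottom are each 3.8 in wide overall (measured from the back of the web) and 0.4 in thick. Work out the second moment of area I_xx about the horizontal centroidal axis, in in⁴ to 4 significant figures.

Break the section into simple shapes (no overlaps), measuring from the bottom-left corner of the bounding box.
Web: 0.55 × 9.6, A = 5.28 in², y = 4.8 in, Ī = 40.5504 in⁴.
Top flange (beyond web): 3.25 × 0.4, A = 1.3 in², y = 9.4 in, Ī = 0.0173333 in⁴.
Bottom flange (beyond web): 3.25 × 0.4, A = 1.3 in², y = 0.2 in, Ī = 0.0173333 in⁴.
By symmetry the centroid is at mid-height, ȳ = 4.8 in.
Transfer each piece to the horizontal centroidal axis using Ī + A·d² with d = y − 4.8:
  web: d = 0 in → contributes +40.5504 in⁴
  top flange (beyond web): d = 4.6 in → contributes +27.5253 in⁴
  bottom flange (beyond web): d = -4.6 in → contributes +27.5253 in⁴
Total I = 95.6011 in⁴.

I_xx ≈ 95.60 in⁴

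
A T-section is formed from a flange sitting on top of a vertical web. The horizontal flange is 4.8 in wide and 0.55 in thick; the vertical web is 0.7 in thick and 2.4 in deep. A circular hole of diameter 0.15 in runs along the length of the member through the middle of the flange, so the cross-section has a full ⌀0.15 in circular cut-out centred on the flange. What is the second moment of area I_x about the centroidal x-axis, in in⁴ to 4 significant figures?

Break the section into simple shapes (no overlaps), measuring from the bottom-left corner of the bounding box.
Flange: 4.8 × 0.55, A = 2.64 in², y = 2.675 in, Ī = 0.06655 in⁴.
Web: 0.7 × 2.4, A = 1.68 in², y = 1.2 in, Ī = 0.8064 in⁴.
Hole (subtracted): ⌀0.15, A = 0.0176715 in², y = 2.675 in, Ī = 0.0000248505 in⁴.
Centroid: ȳ = ΣA·y / ΣA = 2.09903 in.
Transfer each piece to the centroidal x-axis using Ī + A·d² with d = y − 2.09903:
  flange: d = 0.575967 in → contributes +0.942339 in⁴
  web: d = -0.899033 in → contributes +2.16428 in⁴
  hole: d = 0.575967 in → contributes −0.00588715 in⁴
Total I = 3.10073 in⁴.

I_x ≈ 3.101 in⁴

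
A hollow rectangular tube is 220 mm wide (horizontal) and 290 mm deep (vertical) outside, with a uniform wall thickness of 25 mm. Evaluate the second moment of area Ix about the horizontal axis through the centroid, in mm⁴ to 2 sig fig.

Ix ≈ 2.5 × 10⁸ mm⁴

Split into non-overlapping primitives; take the origin at the lower-left of the bounding box.
Outer rectangle: 220 × 290, A = 63 800 mm², y = 145 mm, Ī = 447 131 667 mm⁴.
Inner void (subtracted): 170 × 240, A = 40 800 mm², y = 145 mm, Ī = 195 840 000 mm⁴.
By symmetry the centroid is at mid-height, ȳ = 145 mm.
All pieces are centred on the horizontal axis through the centroid, so I = ΣĪ (holes subtracted) = 251 291 667 mm⁴.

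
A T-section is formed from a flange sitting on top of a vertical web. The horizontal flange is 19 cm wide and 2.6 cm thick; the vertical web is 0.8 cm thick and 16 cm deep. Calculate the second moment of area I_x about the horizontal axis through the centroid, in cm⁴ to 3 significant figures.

Treat the section as a set of non-overlapping primitives; coordinates are from the bounding-box lower-left.
Flange: 19 × 2.6, A = 49.4 cm², y = 17.3 cm, Ī = 27.829 cm⁴.
Web: 0.8 × 16, A = 12.8 cm², y = 8 cm, Ī = 273.07 cm⁴.
Centroid: ȳ = ΣA·y / ΣA = 15.386 cm.
Transfer each piece to the horizontal axis through the centroid using Ī + A·d² with d = y − 15.386:
  flange: d = 1.9138 cm → contributes +208.77 cm⁴
  web: d = -7.3862 cm → contributes +971.38 cm⁴
Total I = 1180.1 cm⁴.

I_x ≈ 1180 cm⁴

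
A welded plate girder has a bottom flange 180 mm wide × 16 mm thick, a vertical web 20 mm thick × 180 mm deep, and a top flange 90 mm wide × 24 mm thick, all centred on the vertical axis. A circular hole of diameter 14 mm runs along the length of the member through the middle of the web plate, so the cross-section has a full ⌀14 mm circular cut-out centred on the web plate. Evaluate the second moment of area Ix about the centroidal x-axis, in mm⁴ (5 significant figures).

Treat the section as a set of non-overlapping primitives; coordinates are from the bounding-box lower-left.
Bottom plate: 180 × 16, A = 2 880 mm², y = 8 mm, Ī = 61 440 mm⁴.
Web plate: 20 × 180, A = 3 600 mm², y = 106 mm, Ī = 9 720 000 mm⁴.
Top plate: 90 × 24, A = 2 160 mm², y = 208 mm, Ī = 103 680 mm⁴.
Hole (subtracted): ⌀14, A = 153.938 mm², y = 106 mm, Ī = 1885.741 mm⁴.
Centroid: ȳ = ΣA·y / ΣA = 98.70333 mm.
Transfer each piece to the centroidal x-axis using Ī + A·d² with d = y − 98.70333:
  bottom plate: d = -90.70333 mm → contributes +23 755 471 mm⁴
  web plate: d = 7.296671 mm → contributes +9 911 669 mm⁴
  top plate: d = 109.2967 mm → contributes +25 906 526 mm⁴
  hole: d = 7.296671 mm → contributes −10081.62 mm⁴
Total I = 59 563 584 mm⁴.

Ix ≈ 5.9564 × 10⁷ mm⁴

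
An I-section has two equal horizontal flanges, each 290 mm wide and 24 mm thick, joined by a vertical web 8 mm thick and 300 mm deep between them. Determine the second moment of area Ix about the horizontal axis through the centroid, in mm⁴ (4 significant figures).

Split into non-overlapping primitives; take the origin at the lower-left of the bounding box.
Bottom flange: 290 × 24, A = 6 960 mm², y = 12 mm, Ī = 334 080 mm⁴.
Web: 8 × 300, A = 2 400 mm², y = 174 mm, Ī = 18 000 000 mm⁴.
Top flange: 290 × 24, A = 6 960 mm², y = 336 mm, Ī = 334 080 mm⁴.
By symmetry the centroid is at mid-height, ȳ = 174 mm.
Transfer each piece to the horizontal axis through the centroid using Ī + A·d² with d = y − 174:
  bottom flange: d = -162 mm → contributes +182 992 320 mm⁴
  web: d = 0 mm → contributes +18 000 000 mm⁴
  top flange: d = 162 mm → contributes +182 992 320 mm⁴
Total I = 383 984 640 mm⁴.

Ix ≈ 3.840 × 10⁸ mm⁴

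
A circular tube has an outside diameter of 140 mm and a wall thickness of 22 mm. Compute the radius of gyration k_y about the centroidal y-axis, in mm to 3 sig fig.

k_y ≈ 42.4 mm

Break the section into simple shapes (no overlaps), measuring from the bottom-left corner of the bounding box.
Outer circle: ⌀140, A = 15 394 mm², x = 70 mm, Ī = 18 857 410 mm⁴.
Bore (subtracted): ⌀96, A = 7238.2 mm², x = 70 mm, Ī = 4 169 220 mm⁴.
By symmetry the centroid is at mid-width, x̄ = 70 mm.
All pieces are centred on the centroidal y-axis, so I = ΣĪ (holes subtracted) = 14 688 190 mm⁴.
Radius of gyration: k = √(I/A) = √(14 688 190 / 8155.6) = 42.438 mm.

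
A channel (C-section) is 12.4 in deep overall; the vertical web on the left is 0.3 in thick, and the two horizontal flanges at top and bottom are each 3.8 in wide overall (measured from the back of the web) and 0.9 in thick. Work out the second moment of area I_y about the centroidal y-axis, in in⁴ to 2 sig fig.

I_y ≈ 15 in⁴

Treat the section as a set of non-overlapping primitives; coordinates are from the bounding-box lower-left.
Web: 0.3 × 12.4, A = 3.72 in², x = 0.15 in, Ī = 0.0279 in⁴.
Top flange (beyond web): 3.5 × 0.9, A = 3.15 in², x = 2.05 in, Ī = 3.216 in⁴.
Bottom flange (beyond web): 3.5 × 0.9, A = 3.15 in², x = 2.05 in, Ī = 3.216 in⁴.
Centroid: x̄ = ΣA·x / ΣA = 1.345 in.
Transfer each piece to the centroidal y-axis using Ī + A·d² with d = x − 1.345:
  web: d = -1.195 in → contributes +5.337 in⁴
  top flange (beyond web): d = 0.7054 in → contributes +4.783 in⁴
  bottom flange (beyond web): d = 0.7054 in → contributes +4.783 in⁴
Total I = 14.9 in⁴.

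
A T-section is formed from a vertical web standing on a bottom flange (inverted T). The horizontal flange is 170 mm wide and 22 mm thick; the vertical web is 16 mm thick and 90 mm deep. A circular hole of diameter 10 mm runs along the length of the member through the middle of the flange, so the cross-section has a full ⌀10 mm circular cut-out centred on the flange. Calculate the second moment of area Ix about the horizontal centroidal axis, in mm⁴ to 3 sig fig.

Ix ≈ 4.36 × 10⁶ mm⁴

Split into non-overlapping primitives; take the origin at the lower-left of the bounding box.
Flange: 170 × 22, A = 3 740 mm², y = 11 mm, Ī = 150 847 mm⁴.
Web: 16 × 90, A = 1 440 mm², y = 67 mm, Ī = 972 000 mm⁴.
Hole (subtracted): ⌀10, A = 78.54 mm², y = 11 mm, Ī = 490.87 mm⁴.
Centroid: ȳ = ΣA·y / ΣA = 26.807 mm.
Transfer each piece to the horizontal centroidal axis using Ī + A·d² with d = y − 26.807:
  flange: d = -15.807 mm → contributes +1 085 356 mm⁴
  web: d = 40.193 mm → contributes +3 298 260 mm⁴
  hole: d = -15.807 mm → contributes −20 116 mm⁴
Total I = 4 363 500 mm⁴.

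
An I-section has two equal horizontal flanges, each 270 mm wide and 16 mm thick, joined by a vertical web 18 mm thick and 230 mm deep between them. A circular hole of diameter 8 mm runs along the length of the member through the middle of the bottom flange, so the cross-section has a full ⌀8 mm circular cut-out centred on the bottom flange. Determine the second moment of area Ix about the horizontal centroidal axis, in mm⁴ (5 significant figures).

Ix ≈ 1.4839 × 10⁸ mm⁴

Break the section into simple shapes (no overlaps), measuring from the bottom-left corner of the bounding box.
Bottom flange: 270 × 16, A = 4 320 mm², y = 8 mm, Ī = 92 160 mm⁴.
Web: 18 × 230, A = 4 140 mm², y = 131 mm, Ī = 18 250 500 mm⁴.
Top flange: 270 × 16, A = 4 320 mm², y = 254 mm, Ī = 92 160 mm⁴.
Hole (subtracted): ⌀8, A = 50.26548 mm², y = 8 mm, Ī = 201.0619 mm⁴.
Centroid: ȳ = ΣA·y / ΣA = 131.4857 mm.
Transfer each piece to the horizontal centroidal axis using Ī + A·d² with d = y − 131.4857:
  bottom flange: d = -123.4857 mm → contributes +65 966 607 mm⁴
  web: d = -0.485686 mm → contributes +18 251 477 mm⁴
  top flange: d = 122.5143 mm → contributes +64 934 311 mm⁴
  hole: d = -123.4857 mm → contributes −766685.1 mm⁴
Total I = 148 385 710 mm⁴.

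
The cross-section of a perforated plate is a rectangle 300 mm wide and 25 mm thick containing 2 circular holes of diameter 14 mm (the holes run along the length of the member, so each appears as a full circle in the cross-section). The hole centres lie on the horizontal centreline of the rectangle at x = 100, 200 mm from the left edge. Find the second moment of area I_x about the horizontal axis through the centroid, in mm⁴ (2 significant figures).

I_x ≈ 3.9 × 10⁵ mm⁴

Break the section into simple shapes (no overlaps), measuring from the bottom-left corner of the bounding box.
Plate: 300 × 25, A = 7 500 mm², y = 12.5 mm, Ī = 390 625 mm⁴.
Hole 1 (subtracted): ⌀14, A = 153.9 mm², y = 12.5 mm, Ī = 1 886 mm⁴.
Hole 2 (subtracted): ⌀14, A = 153.9 mm², y = 12.5 mm, Ī = 1 886 mm⁴.
By symmetry the centroid is at mid-height, ȳ = 12.5 mm.
All pieces are centred on the horizontal axis through the centroid, so I = ΣĪ (holes subtracted) = 386 854 mm⁴.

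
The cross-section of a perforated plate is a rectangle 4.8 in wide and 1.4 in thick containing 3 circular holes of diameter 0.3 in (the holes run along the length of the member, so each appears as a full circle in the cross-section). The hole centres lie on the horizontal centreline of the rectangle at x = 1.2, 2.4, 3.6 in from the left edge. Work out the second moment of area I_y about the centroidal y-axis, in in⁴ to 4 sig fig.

I_y ≈ 12.70 in⁴

Treat the section as a set of non-overlapping primitives; coordinates are from the bounding-box lower-left.
Plate: 4.8 × 1.4, A = 6.72 in², x = 2.4 in, Ī = 12.9024 in⁴.
Hole 1 (subtracted): ⌀0.3, A = 0.0706858 in², x = 1.2 in, Ī = 0.000397608 in⁴.
Hole 2 (subtracted): ⌀0.3, A = 0.0706858 in², x = 2.4 in, Ī = 0.000397608 in⁴.
Hole 3 (subtracted): ⌀0.3, A = 0.0706858 in², x = 3.6 in, Ī = 0.000397608 in⁴.
By symmetry the centroid is at mid-width, x̄ = 2.4 in.
Transfer each piece to the centroidal y-axis using Ī + A·d² with d = x − 2.4:
  plate: d = 0 in → contributes +12.9024 in⁴
  hole 1: d = -1.2 in → contributes −0.102185 in⁴
  hole 2: d = 0 in → contributes −0.000397608 in⁴
  hole 3: d = 1.2 in → contributes −0.102185 in⁴
Total I = 12.6976 in⁴.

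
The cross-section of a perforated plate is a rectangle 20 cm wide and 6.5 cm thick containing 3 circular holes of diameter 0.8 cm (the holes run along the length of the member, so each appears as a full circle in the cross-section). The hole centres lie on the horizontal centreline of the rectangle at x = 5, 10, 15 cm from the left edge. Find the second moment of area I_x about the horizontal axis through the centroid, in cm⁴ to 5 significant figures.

Treat the section as a set of non-overlapping primitives; coordinates are from the bounding-box lower-left.
Plate: 20 × 6.5, A = 130 cm², y = 3.25 cm, Ī = 457.7083 cm⁴.
Hole 1 (subtracted): ⌀0.8, A = 0.5026548 cm², y = 3.25 cm, Ī = 0.02010619 cm⁴.
Hole 2 (subtracted): ⌀0.8, A = 0.5026548 cm², y = 3.25 cm, Ī = 0.02010619 cm⁴.
Hole 3 (subtracted): ⌀0.8, A = 0.5026548 cm², y = 3.25 cm, Ī = 0.02010619 cm⁴.
By symmetry the centroid is at mid-height, ȳ = 3.25 cm.
All pieces are centred on the horizontal axis through the centroid, so I = ΣĪ (holes subtracted) = 457.648 cm⁴.

I_x ≈ 457.65 cm⁴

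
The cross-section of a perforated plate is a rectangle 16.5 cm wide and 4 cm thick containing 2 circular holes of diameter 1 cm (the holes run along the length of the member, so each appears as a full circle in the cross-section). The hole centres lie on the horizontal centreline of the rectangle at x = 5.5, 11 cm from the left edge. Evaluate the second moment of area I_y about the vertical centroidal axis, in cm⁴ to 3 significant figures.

Treat the section as a set of non-overlapping primitives; coordinates are from the bounding-box lower-left.
Plate: 16.5 × 4, A = 66 cm², x = 8.25 cm, Ī = 1497.4 cm⁴.
Hole 1 (subtracted): ⌀1, A = 0.7854 cm², x = 5.5 cm, Ī = 0.049087 cm⁴.
Hole 2 (subtracted): ⌀1, A = 0.7854 cm², x = 11 cm, Ī = 0.049087 cm⁴.
By symmetry the centroid is at mid-width, x̄ = 8.25 cm.
Transfer each piece to the vertical centroidal axis using Ī + A·d² with d = x − 8.25:
  plate: d = 0 cm → contributes +1497.4 cm⁴
  hole 1: d = -2.75 cm → contributes −5.9887 cm⁴
  hole 2: d = 2.75 cm → contributes −5.9887 cm⁴
Total I = 1485.4 cm⁴.

I_y ≈ 1490 cm⁴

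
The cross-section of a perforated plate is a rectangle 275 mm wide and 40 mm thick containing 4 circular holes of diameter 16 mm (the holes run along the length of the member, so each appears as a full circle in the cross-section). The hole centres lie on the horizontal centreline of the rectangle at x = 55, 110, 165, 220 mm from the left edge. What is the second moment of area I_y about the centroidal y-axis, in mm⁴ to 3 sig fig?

Decompose the section into non-overlapping parts with the origin at the bottom-left of its bounding rectangle.
Plate: 275 × 40, A = 11 000 mm², x = 137.5 mm, Ī = 69 322 917 mm⁴.
Hole 1 (subtracted): ⌀16, A = 201.06 mm², x = 55 mm, Ī = 3 217 mm⁴.
Hole 2 (subtracted): ⌀16, A = 201.06 mm², x = 110 mm, Ī = 3 217 mm⁴.
Hole 3 (subtracted): ⌀16, A = 201.06 mm², x = 165 mm, Ī = 3 217 mm⁴.
Hole 4 (subtracted): ⌀16, A = 201.06 mm², x = 220 mm, Ī = 3 217 mm⁴.
By symmetry the centroid is at mid-width, x̄ = 137.5 mm.
Transfer each piece to the centroidal y-axis using Ī + A·d² with d = x − 137.5:
  plate: d = 0 mm → contributes +69 322 917 mm⁴
  hole 1: d = -82.5 mm → contributes −1 371 695 mm⁴
  hole 2: d = -27.5 mm → contributes −155 270 mm⁴
  hole 3: d = 27.5 mm → contributes −155 270 mm⁴
  hole 4: d = 82.5 mm → contributes −1 371 695 mm⁴
Total I = 66 268 987 mm⁴.

I_y ≈ 6.63 × 10⁷ mm⁴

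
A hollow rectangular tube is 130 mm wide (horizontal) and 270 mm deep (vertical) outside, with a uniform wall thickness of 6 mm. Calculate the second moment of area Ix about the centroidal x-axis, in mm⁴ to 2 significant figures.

Treat the section as a set of non-overlapping primitives; coordinates are from the bounding-box lower-left.
Outer rectangle: 130 × 270, A = 35 100 mm², y = 135 mm, Ī = 213 232 500 mm⁴.
Inner void (subtracted): 118 × 258, A = 30 444 mm², y = 135 mm, Ī = 168 872 868 mm⁴.
By symmetry the centroid is at mid-height, ȳ = 135 mm.
All pieces are centred on the centroidal x-axis, so I = ΣĪ (holes subtracted) = 44 359 632 mm⁴.

Ix ≈ 4.4 × 10⁷ mm⁴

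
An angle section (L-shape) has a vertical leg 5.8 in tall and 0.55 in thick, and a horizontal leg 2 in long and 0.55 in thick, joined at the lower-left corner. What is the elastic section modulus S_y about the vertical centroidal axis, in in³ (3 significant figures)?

Treat the section as a set of non-overlapping primitives; coordinates are from the bounding-box lower-left.
Vertical leg: 0.55 × 5.8, A = 3.19 in², x = 0.275 in, Ī = 0.080415 in⁴.
Horizontal leg (remainder): 1.45 × 0.55, A = 0.7975 in², x = 1.275 in, Ī = 0.13973 in⁴.
Centroid: x̄ = ΣA·x / ΣA = 0.475 in.
Transfer each piece to the vertical centroidal axis using Ī + A·d² with d = x − 0.475:
  vertical leg: d = -0.2 in → contributes +0.20801 in⁴
  horizontal leg (remainder): d = 0.8 in → contributes +0.65013 in⁴
Total I = 0.85814 in⁴.
Extreme fibre distance c = 1.525 in; S = I/c = 0.56272 in³.

S_y ≈ 0.563 in³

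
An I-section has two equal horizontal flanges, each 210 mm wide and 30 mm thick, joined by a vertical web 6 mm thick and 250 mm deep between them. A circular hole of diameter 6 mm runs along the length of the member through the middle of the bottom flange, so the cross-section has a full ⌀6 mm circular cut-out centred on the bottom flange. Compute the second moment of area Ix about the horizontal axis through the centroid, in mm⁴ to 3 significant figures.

Break the section into simple shapes (no overlaps), measuring from the bottom-left corner of the bounding box.
Bottom flange: 210 × 30, A = 6 300 mm², y = 15 mm, Ī = 472 500 mm⁴.
Web: 6 × 250, A = 1 500 mm², y = 155 mm, Ī = 7 812 500 mm⁴.
Top flange: 210 × 30, A = 6 300 mm², y = 295 mm, Ī = 472 500 mm⁴.
Hole (subtracted): ⌀6, A = 28.274 mm², y = 15 mm, Ī = 63.617 mm⁴.
Centroid: ȳ = ΣA·y / ΣA = 155.28 mm.
Transfer each piece to the horizontal axis through the centroid using Ī + A·d² with d = y − 155.28:
  bottom flange: d = -140.28 mm → contributes +124 449 216 mm⁴
  web: d = -0.2813 mm → contributes +7 812 619 mm⁴
  top flange: d = 139.72 mm → contributes +123 456 782 mm⁴
  hole: d = -140.28 mm → contributes −556 470 mm⁴
Total I = 255 162 146 mm⁴.

Ix ≈ 2.55 × 10⁸ mm⁴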